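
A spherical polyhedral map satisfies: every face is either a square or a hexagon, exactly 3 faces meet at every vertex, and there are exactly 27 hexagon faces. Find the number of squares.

Let x be the number of squares; then F = 27 + x.
Edge–face incidences: 2E = 6·27 + 4·x = 162 + 4x.
Every vertex has degree 3, so 3V = 2E.
Euler: V − E + F = 2 ⇒ (2E)/3 − E + (27 + x) = 2.
Multiply by 6: 2·(2E) − 3·(2E) + 6·(27 + x) = 12, i.e. 162 + 6x − (162 + 4x) = 12.
Collecting terms: 2x = 12, so x = 6.
Then 2E = 162 + 4·6 = 186, so E = 93, V = 2E/3 = 62, F = 27 + 6 = 33.

6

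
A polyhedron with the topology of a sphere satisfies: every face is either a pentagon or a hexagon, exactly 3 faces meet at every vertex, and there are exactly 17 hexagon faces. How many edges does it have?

81

Let x be the number of pentagons; then F = 17 + x.
Edge–face incidences: 2E = 6·17 + 5·x = 102 + 5x.
Every vertex has degree 3, so 3V = 2E.
Euler: V − E + F = 2 ⇒ (2E)/3 − E + (17 + x) = 2.
Multiply by 6: 2·(2E) − 3·(2E) + 6·(17 + x) = 12, i.e. 102 + 6x − (102 + 5x) = 12.
Collecting terms: x = 12.
Then 2E = 102 + 5·12 = 162, so E = 81, V = 2E/3 = 54, F = 17 + 12 = 29.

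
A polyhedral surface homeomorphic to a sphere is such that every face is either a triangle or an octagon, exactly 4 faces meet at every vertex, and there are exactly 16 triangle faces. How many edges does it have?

32

Let x be the number of octagons; then F = 16 + x.
Edge–face incidences: 2E = 3·16 + 8·x = 48 + 8x.
Every vertex has degree 4, so 4V = 2E.
Euler: V − E + F = 2 ⇒ (2E)/4 − E + (16 + x) = 2.
Multiply by 8: 2·(2E) − 4·(2E) + 8·(16 + x) = 16, i.e. 128 + 8x − 2·(48 + 8x) = 16.
Collecting terms: −8x + 32 = 16, so −8x = −16, so x = 2.
Then 2E = 48 + 8·2 = 64, so E = 32, V = 2E/4 = 16, F = 16 + 2 = 18.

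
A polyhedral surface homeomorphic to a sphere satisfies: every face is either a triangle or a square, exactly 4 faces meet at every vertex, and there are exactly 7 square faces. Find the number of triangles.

8

Let x be the number of triangles; then F = 7 + x.
Edge–face incidences: 2E = 4·7 + 3·x = 28 + 3x.
Every vertex has degree 4, so 4V = 2E.
Euler: V − E + F = 2 ⇒ (2E)/4 − E + (7 + x) = 2.
Multiply by 8: 2·(2E) − 4·(2E) + 8·(7 + x) = 16, i.e. 56 + 8x − 2·(28 + 3x) = 16.
Collecting terms: 2x = 16, so x = 8.
Then 2E = 28 + 3·8 = 52, so E = 26, V = 2E/4 = 13, F = 7 + 8 = 15.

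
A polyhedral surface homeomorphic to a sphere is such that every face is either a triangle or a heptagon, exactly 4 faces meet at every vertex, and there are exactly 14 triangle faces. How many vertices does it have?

14

Let x be the number of heptagons; then F = 14 + x.
Edge–face incidences: 2E = 3·14 + 7·x = 42 + 7x.
Every vertex has degree 4, so 4V = 2E.
Euler: V − E + F = 2 ⇒ (2E)/4 − E + (14 + x) = 2.
Multiply by 8: 2·(2E) − 4·(2E) + 8·(14 + x) = 16, i.e. 112 + 8x − 2·(42 + 7x) = 16.
Collecting terms: −6x + 28 = 16, so −6x = −12, so x = 2.
Then 2E = 42 + 7·2 = 56, so E = 28, V = 2E/4 = 14, F = 14 + 2 = 16.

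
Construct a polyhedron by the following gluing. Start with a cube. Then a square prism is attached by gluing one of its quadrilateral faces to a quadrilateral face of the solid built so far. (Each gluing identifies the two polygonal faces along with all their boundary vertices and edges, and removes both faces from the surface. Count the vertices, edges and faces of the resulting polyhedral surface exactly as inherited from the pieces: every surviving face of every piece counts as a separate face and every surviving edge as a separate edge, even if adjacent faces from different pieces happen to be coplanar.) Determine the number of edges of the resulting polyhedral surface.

A cube: V=8, E=12, F=6.
Attach a square prism (V=8, E=12, F=6) along a 4-gon: merge 4 vertices and 4 edges, delete both glued faces → V=12, E=20, F=10.
Check: V − E + F = 12 − 20 + 10 = 2.

20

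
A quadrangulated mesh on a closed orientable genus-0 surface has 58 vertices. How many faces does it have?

χ = 2 − 2·0 = 2, and every face is a square so 4F = 2E.
V − E + F = 2 with E = 4F/2 gives 58 − (4/2 − 1)·F = 2, so F = 56 and E = 112.

56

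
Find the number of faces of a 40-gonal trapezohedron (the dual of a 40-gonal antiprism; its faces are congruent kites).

The n-trapezohedron (dual of the n-antiprism) has V = 2·40 + 2 = 82, E = 4·40 = 160, F = 2·40 = 80.
Check: V − E + F = 82 − 160 + 80 = 2.

80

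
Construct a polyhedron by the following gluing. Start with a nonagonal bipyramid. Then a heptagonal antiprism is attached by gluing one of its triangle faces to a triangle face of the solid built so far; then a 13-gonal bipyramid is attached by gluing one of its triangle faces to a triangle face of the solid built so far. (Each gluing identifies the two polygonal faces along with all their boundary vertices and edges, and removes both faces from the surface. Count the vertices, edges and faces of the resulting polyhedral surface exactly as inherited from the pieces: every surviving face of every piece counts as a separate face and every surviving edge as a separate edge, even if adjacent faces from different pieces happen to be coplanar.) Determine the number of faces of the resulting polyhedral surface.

56

A nonagonal bipyramid: V=11, E=27, F=18.
Attach a heptagonal antiprism (V=14, E=28, F=16) along a 3-gon: merge 3 vertices and 3 edges, delete both glued faces → V=22, E=52, F=32.
Attach a 13-gonal bipyramid (V=15, E=39, F=26) along a 3-gon: merge 3 vertices and 3 edges, delete both glued faces → V=34, E=88, F=56.
Check: V − E + F = 34 − 88 + 56 = 2.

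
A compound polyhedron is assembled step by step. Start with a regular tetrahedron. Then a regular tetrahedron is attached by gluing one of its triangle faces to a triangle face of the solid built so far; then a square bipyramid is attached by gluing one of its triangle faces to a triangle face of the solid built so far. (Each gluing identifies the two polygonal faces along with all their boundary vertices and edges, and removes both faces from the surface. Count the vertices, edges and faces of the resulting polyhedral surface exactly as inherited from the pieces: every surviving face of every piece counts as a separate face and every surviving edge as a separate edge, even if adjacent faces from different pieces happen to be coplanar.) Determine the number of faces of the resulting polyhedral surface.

A regular tetrahedron: V=4, E=6, F=4.
Attach a regular tetrahedron (V=4, E=6, F=4) along a 3-gon: merge 3 vertices and 3 edges, delete both glued faces → V=5, E=9, F=6.
Attach a square bipyramid (V=6, E=12, F=8) along a 3-gon: merge 3 vertices and 3 edges, delete both glued faces → V=8, E=18, F=12.
Check: V − E + F = 8 − 18 + 12 = 2.

12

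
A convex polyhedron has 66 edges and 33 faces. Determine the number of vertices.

Here V − E + F = 2.
V = 2 + E − F = 2 + 66 − 33 = 35.

35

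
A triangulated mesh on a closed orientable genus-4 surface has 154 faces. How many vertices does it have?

71

χ = 2 − 2·4 = -6, and every face is a triangle so 3F = 2E.
E = 3·154/2 = 231. Then V = -6 + E − F = -6 + 231 − 154 = 71.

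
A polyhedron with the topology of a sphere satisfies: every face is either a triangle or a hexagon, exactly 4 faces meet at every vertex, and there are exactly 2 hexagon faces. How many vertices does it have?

Let x be the number of triangles; then F = 2 + x.
Edge–face incidences: 2E = 6·2 + 3·x = 12 + 3x.
Every vertex has degree 4, so 4V = 2E.
Euler: V − E + F = 2 ⇒ (2E)/4 − E + (2 + x) = 2.
Multiply by 8: 2·(2E) − 4·(2E) + 8·(2 + x) = 16, i.e. 16 + 8x − 2·(12 + 3x) = 16.
Collecting terms: 2x − 8 = 16, so 2x = 24, so x = 12.
Then 2E = 12 + 3·12 = 48, so E = 24, V = 2E/4 = 12, F = 2 + 12 = 14.

12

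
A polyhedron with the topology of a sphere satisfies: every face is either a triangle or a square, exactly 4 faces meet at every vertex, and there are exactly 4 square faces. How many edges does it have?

Let x be the number of triangles; then F = 4 + x.
Edge–face incidences: 2E = 4·4 + 3·x = 16 + 3x.
Every vertex has degree 4, so 4V = 2E.
Euler: V − E + F = 2 ⇒ (2E)/4 − E + (4 + x) = 2.
Multiply by 8: 2·(2E) − 4·(2E) + 8·(4 + x) = 16, i.e. 32 + 8x − 2·(16 + 3x) = 16.
Collecting terms: 2x = 16, so x = 8.
Then 2E = 16 + 3·8 = 40, so E = 20, V = 2E/4 = 10, F = 4 + 8 = 12.

20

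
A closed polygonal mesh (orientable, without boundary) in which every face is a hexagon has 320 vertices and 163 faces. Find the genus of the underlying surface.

4

Every face is a hexagon, so 2E = 6·163 = 978, giving E = 489.
χ = V − E + F = 320 − 489 + 163 = -6.
For a closed orientable surface χ = 2 − 2g, so g = (2 − (-6))/2 = 4.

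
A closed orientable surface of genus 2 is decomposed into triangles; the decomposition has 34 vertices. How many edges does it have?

108

χ = 2 − 2·2 = -2, and every face is a triangle so 3F = 2E.
V − E + F = -2 with E = 3F/2 gives 34 − (3/2 − 1)·F = -2, so F = 72 and E = 108.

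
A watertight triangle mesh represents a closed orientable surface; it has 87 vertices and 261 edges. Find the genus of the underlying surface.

Every face is a triangle and each edge borders two faces, so 3F = 2·261, giving F = 174.
χ = V − E + F = 87 − 261 + 174 = 0.
For a closed orientable surface χ = 2 − 2g, so g = (2 − (0))/2 = 1.

1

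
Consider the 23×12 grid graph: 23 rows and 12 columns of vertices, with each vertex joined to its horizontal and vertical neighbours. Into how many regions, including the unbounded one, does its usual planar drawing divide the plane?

243

The grid has V = 23·12 = 276 vertices and E = 23·11 + 12·22 = 517 edges.
F = 2 − V + E = 2 − 276 + 517 = 243.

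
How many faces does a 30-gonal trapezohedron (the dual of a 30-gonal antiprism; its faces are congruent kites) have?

The n-trapezohedron (dual of the n-antiprism) has V = 2·30 + 2 = 62, E = 4·30 = 120, F = 2·30 = 60.
Check: V − E + F = 62 − 120 + 60 = 2.

60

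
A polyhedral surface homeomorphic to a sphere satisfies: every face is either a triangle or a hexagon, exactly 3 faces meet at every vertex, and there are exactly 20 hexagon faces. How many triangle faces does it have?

4

Let x be the number of triangles; then F = 20 + x.
Edge–face incidences: 2E = 6·20 + 3·x = 120 + 3x.
Every vertex has degree 3, so 3V = 2E.
Euler: V − E + F = 2 ⇒ (2E)/3 − E + (20 + x) = 2.
Multiply by 6: 2·(2E) − 3·(2E) + 6·(20 + x) = 12, i.e. 120 + 6x − (120 + 3x) = 12.
Collecting terms: 3x = 12, so x = 4.
Then 2E = 120 + 3·4 = 132, so E = 66, V = 2E/3 = 44, F = 20 + 4 = 24.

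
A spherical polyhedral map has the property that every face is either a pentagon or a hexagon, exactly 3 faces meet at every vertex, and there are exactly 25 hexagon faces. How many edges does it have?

Let x be the number of pentagons; then F = 25 + x.
Edge–face incidences: 2E = 6·25 + 5·x = 150 + 5x.
Every vertex has degree 3, so 3V = 2E.
Euler: V − E + F = 2 ⇒ (2E)/3 − E + (25 + x) = 2.
Multiply by 6: 2·(2E) − 3·(2E) + 6·(25 + x) = 12, i.e. 150 + 6x − (150 + 5x) = 12.
Collecting terms: x = 12.
Then 2E = 150 + 5·12 = 210, so E = 105, V = 2E/3 = 70, F = 25 + 12 = 37.

105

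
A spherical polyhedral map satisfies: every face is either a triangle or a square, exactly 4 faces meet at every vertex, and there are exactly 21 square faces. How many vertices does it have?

27

Let x be the number of triangles; then F = 21 + x.
Edge–face incidences: 2E = 4·21 + 3·x = 84 + 3x.
Every vertex has degree 4, so 4V = 2E.
Euler: V − E + F = 2 ⇒ (2E)/4 − E + (21 + x) = 2.
Multiply by 8: 2·(2E) − 4·(2E) + 8·(21 + x) = 16, i.e. 168 + 8x − 2·(84 + 3x) = 16.
Collecting terms: 2x = 16, so x = 8.
Then 2E = 84 + 3·8 = 108, so E = 54, V = 2E/4 = 27, F = 21 + 8 = 29.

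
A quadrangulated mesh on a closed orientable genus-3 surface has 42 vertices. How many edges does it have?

92

χ = 2 − 2·3 = -4, and every face is a square so 4F = 2E.
V − E + F = -4 with E = 4F/2 gives 42 − (4/2 − 1)·F = -4, so F = 46 and E = 92.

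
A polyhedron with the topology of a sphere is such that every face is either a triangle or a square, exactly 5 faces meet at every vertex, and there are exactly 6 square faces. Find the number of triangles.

Let x be the number of triangles; then F = 6 + x.
Edge–face incidences: 2E = 4·6 + 3·x = 24 + 3x.
Every vertex has degree 5, so 5V = 2E.
Euler: V − E + F = 2 ⇒ (2E)/5 − E + (6 + x) = 2.
Multiply by 10: 2·(2E) − 5·(2E) + 10·(6 + x) = 20, i.e. 60 + 10x − 3·(24 + 3x) = 20.
Collecting terms: x − 12 = 20, so x = 32.
Then 2E = 24 + 3·32 = 120, so E = 60, V = 2E/5 = 24, F = 6 + 32 = 38.

32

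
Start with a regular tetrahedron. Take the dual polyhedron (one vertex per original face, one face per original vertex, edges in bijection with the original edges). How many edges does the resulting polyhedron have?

The base solid has V = 4, E = 6, F = 4.
The dual swaps V and F and preserves E: V′ = F = 4, E′ = E = 6, F′ = V = 4.

6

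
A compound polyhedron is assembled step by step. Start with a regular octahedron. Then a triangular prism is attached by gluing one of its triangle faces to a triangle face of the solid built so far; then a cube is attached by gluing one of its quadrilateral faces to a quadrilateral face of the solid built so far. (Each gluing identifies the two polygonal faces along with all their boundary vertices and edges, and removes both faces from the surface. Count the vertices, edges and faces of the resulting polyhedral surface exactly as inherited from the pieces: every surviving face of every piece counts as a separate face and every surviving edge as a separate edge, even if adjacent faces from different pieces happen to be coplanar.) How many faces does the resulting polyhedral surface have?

15

A regular octahedron: V=6, E=12, F=8.
Attach a triangular prism (V=6, E=9, F=5) along a 3-gon: merge 3 vertices and 3 edges, delete both glued faces → V=9, E=18, F=11.
Attach a cube (V=8, E=12, F=6) along a 4-gon: merge 4 vertices and 4 edges, delete both glued faces → V=13, E=26, F=15.
Check: V − E + F = 13 − 26 + 15 = 2.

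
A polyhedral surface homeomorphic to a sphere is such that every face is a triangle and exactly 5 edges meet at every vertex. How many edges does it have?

30

Each face has 3 edges and each edge borders two faces, so 2E = 3F.
Each vertex has degree 5, so 5V = 2E and hence V = 3F/5.
Euler: V − E + F = 2 ⇒ (3F/5) − (3F/2) + F = 2.
Multiply by 10: (6 − 15 + 10)F = 20, i.e. 1F = 20.
So F = 20, E = 3·20/2 = 30, V = 3·20/5 = 12.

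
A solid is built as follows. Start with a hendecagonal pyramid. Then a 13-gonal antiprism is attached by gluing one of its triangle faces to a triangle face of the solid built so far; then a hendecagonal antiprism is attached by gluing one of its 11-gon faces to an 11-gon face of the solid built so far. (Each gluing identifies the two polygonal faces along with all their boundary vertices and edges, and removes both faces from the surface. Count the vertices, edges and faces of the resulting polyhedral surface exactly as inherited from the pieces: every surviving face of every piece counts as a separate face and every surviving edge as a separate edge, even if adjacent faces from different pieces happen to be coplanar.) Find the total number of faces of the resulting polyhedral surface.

60

A hendecagonal pyramid: V=12, E=22, F=12.
Attach a 13-gonal antiprism (V=26, E=52, F=28) along a 3-gon: merge 3 vertices and 3 edges, delete both glued faces → V=35, E=71, F=38.
Attach a hendecagonal antiprism (V=22, E=44, F=24) along an 11-gon: merge 11 vertices and 11 edges, delete both glued faces → V=46, E=104, F=60.
Check: V − E + F = 46 − 104 + 60 = 2.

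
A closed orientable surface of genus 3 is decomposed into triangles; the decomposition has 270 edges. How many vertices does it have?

86

χ = 2 − 2·3 = -4, and every face is a triangle so 3F = 2E.
F = 2E/3 = 180. Then V = -4 + E − F = -4 + 270 − 180 = 86.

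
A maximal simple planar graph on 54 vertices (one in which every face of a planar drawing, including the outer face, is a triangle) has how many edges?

156

In a plane triangulation 3F = 2E and V − E + F = 2, so E = 3V − 6 = 3·54 − 6 = 156.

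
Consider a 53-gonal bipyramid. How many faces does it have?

A bipyramid over an n-gon has 2n triangular faces and n + 2 vertices: V = 53 + 2 = 55, E = 3·53 = 159, F = 2·53 = 106.
Check: V − E + F = 55 − 159 + 106 = 2.

106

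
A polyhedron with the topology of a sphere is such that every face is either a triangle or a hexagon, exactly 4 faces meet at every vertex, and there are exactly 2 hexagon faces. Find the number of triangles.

Let x be the number of triangles; then F = 2 + x.
Edge–face incidences: 2E = 6·2 + 3·x = 12 + 3x.
Every vertex has degree 4, so 4V = 2E.
Euler: V − E + F = 2 ⇒ (2E)/4 − E + (2 + x) = 2.
Multiply by 8: 2·(2E) − 4·(2E) + 8·(2 + x) = 16, i.e. 16 + 8x − 2·(12 + 3x) = 16.
Collecting terms: 2x − 8 = 16, so 2x = 24, so x = 12.
Then 2E = 12 + 3·12 = 48, so E = 24, V = 2E/4 = 12, F = 2 + 12 = 14.

12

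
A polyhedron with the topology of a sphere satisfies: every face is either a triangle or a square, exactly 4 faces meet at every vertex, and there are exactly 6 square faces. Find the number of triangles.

8

Let x be the number of triangles; then F = 6 + x.
Edge–face incidences: 2E = 4·6 + 3·x = 24 + 3x.
Every vertex has degree 4, so 4V = 2E.
Euler: V − E + F = 2 ⇒ (2E)/4 − E + (6 + x) = 2.
Multiply by 8: 2·(2E) − 4·(2E) + 8·(6 + x) = 16, i.e. 48 + 8x − 2·(24 + 3x) = 16.
Collecting terms: 2x = 16, so x = 8.
Then 2E = 24 + 3·8 = 48, so E = 24, V = 2E/4 = 12, F = 6 + 8 = 14.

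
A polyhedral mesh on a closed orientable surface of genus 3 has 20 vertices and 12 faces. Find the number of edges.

36

For a closed orientable surface of genus 3, χ = 2 − 2·3 = -4.
E = V + F − (-4) = 20 + 12 − (-4) = 36.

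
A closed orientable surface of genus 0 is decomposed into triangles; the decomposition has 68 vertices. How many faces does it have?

132

χ = 2 − 2·0 = 2, and every face is a triangle so 3F = 2E.
V − E + F = 2 with E = 3F/2 gives 68 − (3/2 − 1)·F = 2, so F = 132 and E = 198.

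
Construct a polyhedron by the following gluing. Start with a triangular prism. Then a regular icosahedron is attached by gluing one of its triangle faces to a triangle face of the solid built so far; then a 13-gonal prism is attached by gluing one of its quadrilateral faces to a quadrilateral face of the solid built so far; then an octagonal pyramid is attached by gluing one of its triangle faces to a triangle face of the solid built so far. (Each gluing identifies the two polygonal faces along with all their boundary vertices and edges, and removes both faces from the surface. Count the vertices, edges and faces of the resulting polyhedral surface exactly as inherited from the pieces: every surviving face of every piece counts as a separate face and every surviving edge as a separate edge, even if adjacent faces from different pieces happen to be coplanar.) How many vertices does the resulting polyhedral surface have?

43

A triangular prism: V=6, E=9, F=5.
Attach a regular icosahedron (V=12, E=30, F=20) along a 3-gon: merge 3 vertices and 3 edges, delete both glued faces → V=15, E=36, F=23.
Attach a 13-gonal prism (V=26, E=39, F=15) along a 4-gon: merge 4 vertices and 4 edges, delete both glued faces → V=37, E=71, F=36.
Attach an octagonal pyramid (V=9, E=16, F=9) along a 3-gon: merge 3 vertices and 3 edges, delete both glued faces → V=43, E=84, F=43.
Check: V − E + F = 43 − 84 + 43 = 2.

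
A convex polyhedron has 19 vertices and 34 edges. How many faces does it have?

Here V − E + F = 2.
F = 2 − V + E = 2 − 19 + 34 = 17.

17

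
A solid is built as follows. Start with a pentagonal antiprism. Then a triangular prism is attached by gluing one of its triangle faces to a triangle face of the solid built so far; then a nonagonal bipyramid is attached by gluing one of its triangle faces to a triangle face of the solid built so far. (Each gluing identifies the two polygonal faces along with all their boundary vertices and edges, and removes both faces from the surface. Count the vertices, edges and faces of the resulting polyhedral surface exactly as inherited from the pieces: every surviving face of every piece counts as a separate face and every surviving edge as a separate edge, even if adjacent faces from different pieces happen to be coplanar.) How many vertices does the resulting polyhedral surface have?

21

A pentagonal antiprism: V=10, E=20, F=12.
Attach a triangular prism (V=6, E=9, F=5) along a 3-gon: merge 3 vertices and 3 edges, delete both glued faces → V=13, E=26, F=15.
Attach a nonagonal bipyramid (V=11, E=27, F=18) along a 3-gon: merge 3 vertices and 3 edges, delete both glued faces → V=21, E=50, F=31.
Check: V − E + F = 21 − 50 + 31 = 2.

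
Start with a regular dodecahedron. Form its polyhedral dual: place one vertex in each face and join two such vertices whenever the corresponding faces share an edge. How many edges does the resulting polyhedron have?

30

The base solid has V = 20, E = 30, F = 12.
The dual swaps V and F and preserves E: V′ = F = 12, E′ = E = 30, F′ = V = 20.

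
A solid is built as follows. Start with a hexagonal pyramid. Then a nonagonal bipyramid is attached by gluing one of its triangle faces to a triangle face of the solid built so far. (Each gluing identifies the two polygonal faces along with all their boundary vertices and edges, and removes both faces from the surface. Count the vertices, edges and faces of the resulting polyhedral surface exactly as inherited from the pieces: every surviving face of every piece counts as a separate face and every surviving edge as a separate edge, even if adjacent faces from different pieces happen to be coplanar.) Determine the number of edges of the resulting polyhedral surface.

36

A hexagonal pyramid: V=7, E=12, F=7.
Attach a nonagonal bipyramid (V=11, E=27, F=18) along a 3-gon: merge 3 vertices and 3 edges, delete both glued faces → V=15, E=36, F=23.
Check: V − E + F = 15 − 36 + 23 = 2.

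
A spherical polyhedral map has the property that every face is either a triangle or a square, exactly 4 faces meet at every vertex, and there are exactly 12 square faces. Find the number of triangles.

8

Let x be the number of triangles; then F = 12 + x.
Edge–face incidences: 2E = 4·12 + 3·x = 48 + 3x.
Every vertex has degree 4, so 4V = 2E.
Euler: V − E + F = 2 ⇒ (2E)/4 − E + (12 + x) = 2.
Multiply by 8: 2·(2E) − 4·(2E) + 8·(12 + x) = 16, i.e. 96 + 8x − 2·(48 + 3x) = 16.
Collecting terms: 2x = 16, so x = 8.
Then 2E = 48 + 3·8 = 72, so E = 36, V = 2E/4 = 18, F = 12 + 8 = 20.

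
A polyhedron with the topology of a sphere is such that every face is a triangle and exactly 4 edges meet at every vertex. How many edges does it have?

12

Each face has 3 edges and each edge borders two faces, so 2E = 3F.
Each vertex has degree 4, so 4V = 2E and hence V = 3F/4.
Euler: V − E + F = 2 ⇒ (3F/4) − (3F/2) + F = 2.
Multiply by 8: (6 − 12 + 8)F = 16, i.e. 2F = 16.
So F = 8, E = 3·8/2 = 12, V = 3·8/4 = 6.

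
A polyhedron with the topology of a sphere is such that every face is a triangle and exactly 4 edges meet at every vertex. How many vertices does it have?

6

Each face has 3 edges and each edge borders two faces, so 2E = 3F.
Each vertex has degree 4, so 4V = 2E and hence V = 3F/4.
Euler: V − E + F = 2 ⇒ (3F/4) − (3F/2) + F = 2.
Multiply by 8: (6 − 12 + 8)F = 16, i.e. 2F = 16.
So F = 8, E = 3·8/2 = 12, V = 3·8/4 = 6.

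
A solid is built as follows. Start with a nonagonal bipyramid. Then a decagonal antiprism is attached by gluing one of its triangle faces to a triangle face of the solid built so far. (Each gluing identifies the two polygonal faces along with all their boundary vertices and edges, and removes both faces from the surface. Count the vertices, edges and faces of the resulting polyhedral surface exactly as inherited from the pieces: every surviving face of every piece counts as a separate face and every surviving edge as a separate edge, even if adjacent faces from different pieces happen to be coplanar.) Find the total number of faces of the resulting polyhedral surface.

A nonagonal bipyramid: V=11, E=27, F=18.
Attach a decagonal antiprism (V=20, E=40, F=22) along a 3-gon: merge 3 vertices and 3 edges, delete both glued faces → V=28, E=64, F=38.
Check: V − E + F = 28 − 64 + 38 = 2.

38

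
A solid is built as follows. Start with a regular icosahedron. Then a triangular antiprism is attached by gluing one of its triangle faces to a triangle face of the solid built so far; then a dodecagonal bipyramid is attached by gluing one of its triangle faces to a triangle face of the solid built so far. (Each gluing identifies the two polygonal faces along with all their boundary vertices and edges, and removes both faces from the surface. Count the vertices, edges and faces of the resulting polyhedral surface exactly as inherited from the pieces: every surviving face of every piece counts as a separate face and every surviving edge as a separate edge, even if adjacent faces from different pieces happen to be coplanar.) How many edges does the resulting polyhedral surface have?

72

A regular icosahedron: V=12, E=30, F=20.
Attach a triangular antiprism (V=6, E=12, F=8) along a 3-gon: merge 3 vertices and 3 edges, delete both glued faces → V=15, E=39, F=26.
Attach a dodecagonal bipyramid (V=14, E=36, F=24) along a 3-gon: merge 3 vertices and 3 edges, delete both glued faces → V=26, E=72, F=48.
Check: V − E + F = 26 − 72 + 48 = 2.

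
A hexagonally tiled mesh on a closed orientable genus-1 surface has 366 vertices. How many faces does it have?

183

χ = 2 − 2·1 = 0, and every face is a hexagon so 6F = 2E.
V − E + F = 0 with E = 6F/2 gives 366 − (6/2 − 1)·F = 0, so F = 183 and E = 549.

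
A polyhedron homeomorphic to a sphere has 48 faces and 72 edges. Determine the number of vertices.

Here V − E + F = 2.
V = 2 + E − F = 2 + 72 − 48 = 26.

26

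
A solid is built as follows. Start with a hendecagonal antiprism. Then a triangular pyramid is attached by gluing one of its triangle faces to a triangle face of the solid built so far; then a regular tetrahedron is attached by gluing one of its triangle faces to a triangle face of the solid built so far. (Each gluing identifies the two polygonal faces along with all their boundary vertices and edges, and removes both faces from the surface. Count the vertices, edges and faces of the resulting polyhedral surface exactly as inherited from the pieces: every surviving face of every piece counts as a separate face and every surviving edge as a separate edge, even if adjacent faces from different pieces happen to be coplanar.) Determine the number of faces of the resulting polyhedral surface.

A hendecagonal antiprism: V=22, E=44, F=24.
Attach a triangular pyramid (V=4, E=6, F=4) along a 3-gon: merge 3 vertices and 3 edges, delete both glued faces → V=23, E=47, F=26.
Attach a regular tetrahedron (V=4, E=6, F=4) along a 3-gon: merge 3 vertices and 3 edges, delete both glued faces → V=24, E=50, F=28.
Check: V − E + F = 24 − 50 + 28 = 2.

28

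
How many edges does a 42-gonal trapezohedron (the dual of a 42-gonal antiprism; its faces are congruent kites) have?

The n-trapezohedron (dual of the n-antiprism) has V = 2·42 + 2 = 86, E = 4·42 = 168, F = 2·42 = 84.
Check: V − E + F = 86 − 168 + 84 = 2.

168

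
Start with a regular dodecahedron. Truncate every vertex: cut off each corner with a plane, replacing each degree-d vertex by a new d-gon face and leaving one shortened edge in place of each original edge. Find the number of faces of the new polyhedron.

The base solid has V = 20, E = 30, F = 12.
Truncation replaces each original edge-end by a new vertex, so V′ = 2E = 60.
Each original edge survives, and each old vertex of degree d contributes d new edges; summing degrees gives Σd = 2E, so E′ = E + 2E = 3E = 90.
Each original face survives and each original vertex becomes one new face: F′ = F + V = 32.

32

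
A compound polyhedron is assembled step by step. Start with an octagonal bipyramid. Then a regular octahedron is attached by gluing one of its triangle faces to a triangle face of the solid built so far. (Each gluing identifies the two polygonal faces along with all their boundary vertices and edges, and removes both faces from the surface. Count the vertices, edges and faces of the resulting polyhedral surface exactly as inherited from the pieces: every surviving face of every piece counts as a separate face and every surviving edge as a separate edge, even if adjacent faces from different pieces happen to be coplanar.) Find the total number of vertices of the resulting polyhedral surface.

An octagonal bipyramid: V=10, E=24, F=16.
Attach a regular octahedron (V=6, E=12, F=8) along a 3-gon: merge 3 vertices and 3 edges, delete both glued faces → V=13, E=33, F=22.
Check: V − E + F = 13 − 33 + 22 = 2.

13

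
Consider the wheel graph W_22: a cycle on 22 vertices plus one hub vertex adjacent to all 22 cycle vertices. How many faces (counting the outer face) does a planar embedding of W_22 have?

23

W_22 has V = 22 + 1 = 23 vertices and E = 2·22 = 44 edges.
By Euler's formula F = 2 − V + E = 2 − 23 + 44 = 23.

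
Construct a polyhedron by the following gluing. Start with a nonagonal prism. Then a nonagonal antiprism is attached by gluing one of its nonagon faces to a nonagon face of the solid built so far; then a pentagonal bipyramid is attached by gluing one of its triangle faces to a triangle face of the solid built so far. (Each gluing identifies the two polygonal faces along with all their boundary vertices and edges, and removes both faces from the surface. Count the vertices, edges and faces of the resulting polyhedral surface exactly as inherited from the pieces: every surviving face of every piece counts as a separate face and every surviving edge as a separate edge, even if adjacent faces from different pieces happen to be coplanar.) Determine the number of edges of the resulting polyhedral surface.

66

A nonagonal prism: V=18, E=27, F=11.
Attach a nonagonal antiprism (V=18, E=36, F=20) along a 9-gon: merge 9 vertices and 9 edges, delete both glued faces → V=27, E=54, F=29.
Attach a pentagonal bipyramid (V=7, E=15, F=10) along a 3-gon: merge 3 vertices and 3 edges, delete both glued faces → V=31, E=66, F=37.
Check: V − E + F = 31 − 66 + 37 = 2.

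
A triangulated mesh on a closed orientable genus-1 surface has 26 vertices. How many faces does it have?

52

χ = 2 − 2·1 = 0, and every face is a triangle so 3F = 2E.
V − E + F = 0 with E = 3F/2 gives 26 − (3/2 − 1)·F = 0, so F = 52 and E = 78.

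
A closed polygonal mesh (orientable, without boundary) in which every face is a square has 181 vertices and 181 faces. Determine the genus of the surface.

1

Every face is a square, so 2E = 4·181 = 724, giving E = 362.
χ = V − E + F = 181 − 362 + 181 = 0.
For a closed orientable surface χ = 2 − 2g, so g = (2 − (0))/2 = 1.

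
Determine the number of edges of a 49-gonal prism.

A prism on an n-gon has two n-gon bases and n rectangular sides: V = 2·49 = 98, E = 3·49 = 147, F = 49 + 2 = 51.

147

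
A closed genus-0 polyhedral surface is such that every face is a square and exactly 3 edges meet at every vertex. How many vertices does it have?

8

Each face has 4 edges and each edge borders two faces, so 2E = 4F.
Each vertex has degree 3, so 3V = 2E and hence V = 4F/3.
Euler: V − E + F = 2 ⇒ (4F/3) − (4F/2) + F = 2.
Multiply by 6: (8 − 12 + 6)F = 12, i.e. 2F = 12.
So F = 6, E = 4·6/2 = 12, V = 4·6/3 = 8.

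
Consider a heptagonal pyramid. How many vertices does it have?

A pyramid on an n-gon base has one n-gon and n triangles: V = 7 + 1 = 8, E = 2·7 = 14, F = 7 + 1 = 8.

8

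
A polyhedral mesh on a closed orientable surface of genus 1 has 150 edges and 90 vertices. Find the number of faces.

For a closed orientable surface of genus 1, χ = 2 − 2·1 = 0.
F = 0 − V + E = 0 − 90 + 150 = 60.

60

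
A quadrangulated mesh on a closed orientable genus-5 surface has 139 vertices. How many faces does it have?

147

χ = 2 − 2·5 = -8, and every face is a square so 4F = 2E.
V − E + F = -8 with E = 4F/2 gives 139 − (4/2 − 1)·F = -8, so F = 147 and E = 294.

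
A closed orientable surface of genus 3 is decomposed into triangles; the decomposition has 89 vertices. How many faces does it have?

χ = 2 − 2·3 = -4, and every face is a triangle so 3F = 2E.
V − E + F = -4 with E = 3F/2 gives 89 − (3/2 − 1)·F = -4, so F = 186 and E = 279.

186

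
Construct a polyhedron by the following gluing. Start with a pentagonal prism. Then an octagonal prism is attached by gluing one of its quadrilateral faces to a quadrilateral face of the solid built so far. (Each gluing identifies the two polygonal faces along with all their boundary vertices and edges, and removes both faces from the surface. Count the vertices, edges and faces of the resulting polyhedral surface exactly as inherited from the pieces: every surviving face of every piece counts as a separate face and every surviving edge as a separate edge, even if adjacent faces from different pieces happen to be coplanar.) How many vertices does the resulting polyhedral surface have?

A pentagonal prism: V=10, E=15, F=7.
Attach an octagonal prism (V=16, E=24, F=10) along a 4-gon: merge 4 vertices and 4 edges, delete both glued faces → V=22, E=35, F=15.
Check: V − E + F = 22 − 35 + 15 = 2.

22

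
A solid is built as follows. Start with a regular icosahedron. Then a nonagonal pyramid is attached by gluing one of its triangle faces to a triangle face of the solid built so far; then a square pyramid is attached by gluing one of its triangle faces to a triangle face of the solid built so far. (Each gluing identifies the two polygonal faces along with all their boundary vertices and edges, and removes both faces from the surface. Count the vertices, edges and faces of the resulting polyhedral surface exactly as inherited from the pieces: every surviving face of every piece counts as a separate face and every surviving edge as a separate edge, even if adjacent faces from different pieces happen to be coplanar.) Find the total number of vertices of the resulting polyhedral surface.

A regular icosahedron: V=12, E=30, F=20.
Attach a nonagonal pyramid (V=10, E=18, F=10) along a 3-gon: merge 3 vertices and 3 edges, delete both glued faces → V=19, E=45, F=28.
Attach a square pyramid (V=5, E=8, F=5) along a 3-gon: merge 3 vertices and 3 edges, delete both glued faces → V=21, E=50, F=31.
Check: V − E + F = 21 − 50 + 31 = 2.

21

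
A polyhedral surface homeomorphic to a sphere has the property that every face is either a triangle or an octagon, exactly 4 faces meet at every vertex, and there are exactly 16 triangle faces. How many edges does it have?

32

Let x be the number of octagons; then F = 16 + x.
Edge–face incidences: 2E = 3·16 + 8·x = 48 + 8x.
Every vertex has degree 4, so 4V = 2E.
Euler: V − E + F = 2 ⇒ (2E)/4 − E + (16 + x) = 2.
Multiply by 8: 2·(2E) − 4·(2E) + 8·(16 + x) = 16, i.e. 128 + 8x − 2·(48 + 8x) = 16.
Collecting terms: −8x + 32 = 16, so −8x = −16, so x = 2.
Then 2E = 48 + 8·2 = 64, so E = 32, V = 2E/4 = 16, F = 16 + 2 = 18.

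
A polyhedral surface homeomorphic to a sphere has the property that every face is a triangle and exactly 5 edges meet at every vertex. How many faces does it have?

Each face has 3 edges and each edge borders two faces, so 2E = 3F.
Each vertex has degree 5, so 5V = 2E and hence V = 3F/5.
Euler: V − E + F = 2 ⇒ (3F/5) − (3F/2) + F = 2.
Multiply by 10: (6 − 15 + 10)F = 20, i.e. 1F = 20.
So F = 20, E = 3·20/2 = 30, V = 3·20/5 = 12.

20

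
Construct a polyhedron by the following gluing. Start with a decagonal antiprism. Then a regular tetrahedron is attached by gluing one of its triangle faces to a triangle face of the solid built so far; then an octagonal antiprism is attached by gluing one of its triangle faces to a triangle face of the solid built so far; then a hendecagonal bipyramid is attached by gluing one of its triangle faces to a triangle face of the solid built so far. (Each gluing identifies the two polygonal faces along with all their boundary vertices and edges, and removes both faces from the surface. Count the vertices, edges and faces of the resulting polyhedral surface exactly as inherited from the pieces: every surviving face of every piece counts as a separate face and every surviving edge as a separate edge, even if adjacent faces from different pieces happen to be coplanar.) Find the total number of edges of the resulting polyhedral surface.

102

A decagonal antiprism: V=20, E=40, F=22.
Attach a regular tetrahedron (V=4, E=6, F=4) along a 3-gon: merge 3 vertices and 3 edges, delete both glued faces → V=21, E=43, F=24.
Attach an octagonal antiprism (V=16, E=32, F=18) along a 3-gon: merge 3 vertices and 3 edges, delete both glued faces → V=34, E=72, F=40.
Attach a hendecagonal bipyramid (V=13, E=33, F=22) along a 3-gon: merge 3 vertices and 3 edges, delete both glued faces → V=44, E=102, F=60.
Check: V − E + F = 44 − 102 + 60 = 2.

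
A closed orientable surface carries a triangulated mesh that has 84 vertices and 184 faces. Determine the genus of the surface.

5

Every face is a triangle, so 2E = 3·184 = 552, giving E = 276.
χ = V − E + F = 84 − 276 + 184 = -8.
For a closed orientable surface χ = 2 − 2g, so g = (2 − (-8))/2 = 5.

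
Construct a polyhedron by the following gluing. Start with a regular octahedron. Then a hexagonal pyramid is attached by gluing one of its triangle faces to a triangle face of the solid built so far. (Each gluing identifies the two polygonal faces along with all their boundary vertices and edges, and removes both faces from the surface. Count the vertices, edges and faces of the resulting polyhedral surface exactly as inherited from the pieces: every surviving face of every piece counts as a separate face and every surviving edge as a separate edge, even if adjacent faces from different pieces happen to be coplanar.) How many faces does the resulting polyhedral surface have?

13

A regular octahedron: V=6, E=12, F=8.
Attach a hexagonal pyramid (V=7, E=12, F=7) along a 3-gon: merge 3 vertices and 3 edges, delete both glued faces → V=10, E=21, F=13.
Check: V − E + F = 10 − 21 + 13 = 2.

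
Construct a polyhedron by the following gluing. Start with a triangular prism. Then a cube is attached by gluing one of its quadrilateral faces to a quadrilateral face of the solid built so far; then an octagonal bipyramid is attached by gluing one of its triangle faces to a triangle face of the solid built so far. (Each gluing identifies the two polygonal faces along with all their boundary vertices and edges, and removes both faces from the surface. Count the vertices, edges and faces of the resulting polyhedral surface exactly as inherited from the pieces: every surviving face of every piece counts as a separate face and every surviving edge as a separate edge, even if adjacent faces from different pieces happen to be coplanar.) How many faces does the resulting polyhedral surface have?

23

A triangular prism: V=6, E=9, F=5.
Attach a cube (V=8, E=12, F=6) along a 4-gon: merge 4 vertices and 4 edges, delete both glued faces → V=10, E=17, F=9.
Attach an octagonal bipyramid (V=10, E=24, F=16) along a 3-gon: merge 3 vertices and 3 edges, delete both glued faces → V=17, E=38, F=23.
Check: V − E + F = 17 − 38 + 23 = 2.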